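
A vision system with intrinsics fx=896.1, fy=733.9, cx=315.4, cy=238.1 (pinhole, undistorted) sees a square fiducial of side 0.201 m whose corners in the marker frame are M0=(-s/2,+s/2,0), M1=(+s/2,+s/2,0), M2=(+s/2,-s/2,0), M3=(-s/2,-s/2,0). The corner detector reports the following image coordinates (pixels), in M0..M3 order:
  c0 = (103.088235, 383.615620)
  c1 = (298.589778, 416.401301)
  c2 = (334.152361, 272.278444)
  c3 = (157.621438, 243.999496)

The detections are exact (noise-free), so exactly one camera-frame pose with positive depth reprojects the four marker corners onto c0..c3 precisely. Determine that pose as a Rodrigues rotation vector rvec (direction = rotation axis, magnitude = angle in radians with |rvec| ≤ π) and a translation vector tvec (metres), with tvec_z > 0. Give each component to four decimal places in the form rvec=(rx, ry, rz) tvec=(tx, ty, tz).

rvec=(-0.5170, -0.0063, 0.1984) tvec=(-0.0966, 0.1126, 0.9478)

Intrinsics K: fx=896.1, fy=733.9, cx=315.4, cy=238.1
Marker side s = 0.201 m; corners in marker frame (Z=0):
  M0 = (-0.1005, +0.1005, 0)
  M1 = (+0.1005, +0.1005, 0)
  M2 = (+0.1005, -0.1005, 0)
  M3 = (-0.1005, -0.1005, 0)
Detected image corners:
  c0 = (103.088235, 383.615620) px
  c1 = (298.589778, 416.401301) px
  c2 = (334.152361, 272.278444) px
  c3 = (157.621438, 243.999496) px
Planar DLT: solve 8×8 A·h = b for H (H[2,2]=1):
  H  [+912.62391 -340.18069 +224.10296]
  H  [+136.03946 +535.10017 +325.30523]
  H  [-0.04643 -0.51863 +1.00000]
B = K⁻¹H; ‖b₁‖=1.055035, ‖b₂‖=1.055035; λ = 2/(‖b₁‖+‖b₂‖) = 0.947836, sign → tz>0 ⇒ λ=+0.947836
r₁ = λ·B[:,0] = (+0.98080,+0.18997,-0.04401); r₂ = λ·B[:,1] = (-0.18680,+0.85057,-0.49157)
r₃ = r₁×r₂ = (-0.05595,+0.49036,+0.86972); SVD([r₁ r₂ r₃]) → R = UVᵀ:
  R  [+0.98080 -0.18680 -0.05595]
  R  [+0.18997 +0.85057 +0.49036]
  R  [-0.04401 -0.49157 +0.86972]
t = (-0.09657, +0.11263, +0.94784) m
tr R = 2.701093; θ = arccos((tr R − 1)/2) = 0.553773 rad = 31.729°
axis k = ((R−Rᵀ)₃₂, (R−Rᵀ)₁₃, (R−Rᵀ)₂₁) / (2 sinθ) = (-0.933568, -0.011360, +0.358220)
rvec = θ·k = (-0.516984, -0.006291, +0.198372)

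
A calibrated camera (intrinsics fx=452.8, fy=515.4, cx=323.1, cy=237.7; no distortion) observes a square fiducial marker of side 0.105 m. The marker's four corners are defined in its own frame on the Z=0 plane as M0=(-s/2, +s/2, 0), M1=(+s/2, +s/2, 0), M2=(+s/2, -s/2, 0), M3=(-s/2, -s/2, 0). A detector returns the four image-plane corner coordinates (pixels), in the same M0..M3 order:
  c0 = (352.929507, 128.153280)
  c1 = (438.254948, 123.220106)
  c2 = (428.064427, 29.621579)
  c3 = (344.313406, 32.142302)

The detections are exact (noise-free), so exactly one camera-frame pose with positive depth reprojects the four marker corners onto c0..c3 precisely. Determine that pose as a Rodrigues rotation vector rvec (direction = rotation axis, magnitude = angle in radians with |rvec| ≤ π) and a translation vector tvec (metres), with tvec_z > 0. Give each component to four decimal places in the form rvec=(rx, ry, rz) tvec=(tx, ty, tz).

rvec=(-0.1169, -0.1236, -0.0847) tvec=(0.0822, -0.1693, 0.5454)

Intrinsics K: fx=452.8, fy=515.4, cx=323.1, cy=237.7
Marker side s = 0.105 m; corners in marker frame (Z=0):
  M0 = (-0.0525, +0.0525, 0)
  M1 = (+0.0525, +0.0525, 0)
  M2 = (+0.0525, -0.0525, 0)
  M3 = (-0.0525, -0.0525, 0)
Detected image corners:
  c0 = (352.929507, 128.153280) px
  c1 = (438.254948, 123.220106) px
  c2 = (428.064427, 29.621579) px
  c3 = (344.313406, 32.142302) px
Planar DLT: solve 8×8 A·h = b for H (H[2,2]=1):
  H  [+896.65128 +10.12625 +391.36041]
  H  [-17.02610 +886.83519 +77.75511]
  H  [+0.23435 -0.20344 +1.00000]
B = K⁻¹H; ‖b₁‖=1.833536, ‖b₂‖=1.833536; λ = 2/(‖b₁‖+‖b₂‖) = 0.545394, sign → tz>0 ⇒ λ=+0.545394
r₁ = λ·B[:,0] = (+0.98881,-0.07696,+0.12781); r₂ = λ·B[:,1] = (+0.09137,+0.98962,-0.11095)
r₃ = r₁×r₂ = (-0.11795,+0.12139,+0.98557); SVD([r₁ r₂ r₃]) → R = UVᵀ:
  R  [+0.98881 +0.09137 -0.11795]
  R  [-0.07696 +0.98962 +0.12139]
  R  [+0.12781 -0.11095 +0.98557]
t = (+0.08222, -0.16925, +0.54539) m
tr R = 2.963997; θ = arccos((tr R − 1)/2) = 0.190031 rad = 10.888°
axis k = ((R−Rᵀ)₃₂, (R−Rᵀ)₁₃, (R−Rᵀ)₂₁) / (2 sinθ) = (-0.615022, -0.650540, -0.445585)
rvec = θ·k = (-0.116873, -0.123623, -0.084675)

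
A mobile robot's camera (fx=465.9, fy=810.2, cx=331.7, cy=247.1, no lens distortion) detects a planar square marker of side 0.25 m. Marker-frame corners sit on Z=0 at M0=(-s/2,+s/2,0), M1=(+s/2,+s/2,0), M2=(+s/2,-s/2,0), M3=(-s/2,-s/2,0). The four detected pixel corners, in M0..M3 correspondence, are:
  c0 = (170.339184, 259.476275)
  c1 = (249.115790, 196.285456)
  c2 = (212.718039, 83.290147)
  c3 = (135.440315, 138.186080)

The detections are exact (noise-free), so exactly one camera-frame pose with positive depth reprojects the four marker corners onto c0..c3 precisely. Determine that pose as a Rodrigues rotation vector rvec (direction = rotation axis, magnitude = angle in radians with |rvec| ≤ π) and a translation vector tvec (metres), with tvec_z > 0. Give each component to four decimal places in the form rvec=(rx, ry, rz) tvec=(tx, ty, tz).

rvec=(-0.3078, -0.2184, -0.4997) tvec=(-0.4192, -0.1381, 1.4031)

Intrinsics K: fx=465.9, fy=810.2, cx=331.7, cy=247.1
Marker side s = 0.25 m; corners in marker frame (Z=0):
  M0 = (-0.1250, +0.1250, 0)
  M1 = (+0.1250, +0.1250, 0)
  M2 = (+0.1250, -0.1250, 0)
  M3 = (-0.1250, -0.1250, 0)
Detected image corners:
  c0 = (170.339184, 259.476275) px
  c1 = (249.115790, 196.285456) px
  c2 = (212.718039, 83.290147) px
  c3 = (135.440315, 138.186080) px
Planar DLT: solve 8×8 A·h = b for H (H[2,2]=1):
  H  [+350.18566 +110.49710 +192.49905]
  H  [-202.17646 +439.77588 +167.34872]
  H  [+0.19874 -0.16764 +1.00000]
B = K⁻¹H; ‖b₁‖=0.712713, ‖b₂‖=0.712713; λ = 2/(‖b₁‖+‖b₂‖) = 1.403090, sign → tz>0 ⇒ λ=+1.403090
r₁ = λ·B[:,0] = (+0.85607,-0.43517,+0.27886); r₂ = λ·B[:,1] = (+0.50023,+0.83333,-0.23521)
r₃ = r₁×r₂ = (-0.13002,+0.34085,+0.93108); SVD([r₁ r₂ r₃]) → R = UVᵀ:
  R  [+0.85607 +0.50023 -0.13002]
  R  [-0.43517 +0.83333 +0.34085]
  R  [+0.27886 -0.23521 +0.93108]
t = (-0.41921, -0.13811, +1.40309) m
tr R = 2.620489; θ = arccos((tr R − 1)/2) = 0.626227 rad = 35.880°
axis k = ((R−Rᵀ)₃₂, (R−Rᵀ)₁₃, (R−Rᵀ)₂₁) / (2 sinθ) = (-0.491447, -0.348818, -0.798001)
rvec = θ·k = (-0.307758, -0.218439, -0.499730)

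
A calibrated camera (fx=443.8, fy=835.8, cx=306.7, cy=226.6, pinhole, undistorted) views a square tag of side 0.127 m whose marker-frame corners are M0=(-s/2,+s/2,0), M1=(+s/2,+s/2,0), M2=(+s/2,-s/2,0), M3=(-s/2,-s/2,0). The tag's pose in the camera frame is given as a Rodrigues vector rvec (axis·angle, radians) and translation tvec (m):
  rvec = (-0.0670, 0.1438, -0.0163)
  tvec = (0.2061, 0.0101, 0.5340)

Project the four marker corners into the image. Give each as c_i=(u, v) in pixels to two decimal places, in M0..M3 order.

c0=(425.31, 342.62) c1=(536.57, 342.37) c2=(531.61, 140.40) c3=(422.27, 147.33)

Intrinsics K: fx=443.8, fy=835.8, cx=306.7, cy=226.6
Marker side s = 0.127 m; corners in marker frame (Z=0):
  M0 = (-0.0635, +0.0635, 0)
  M1 = (+0.0635, +0.0635, 0)
  M2 = (+0.0635, -0.0635, 0)
  M3 = (-0.0635, -0.0635, 0)
rvec = (-0.0670, 0.1438, -0.0163), |rvec| = θ = 0.15948 rad = 9.137°
Rodrigues: sinθ=0.15880, 1−cosθ=0.01269; R = I + sinθ·[k]× + (1−cosθ)·[k]×²:
    [+0.98955 +0.01142 +0.14374]
    [-0.02104 +0.99763 +0.06555]
    [-0.14265 -0.06789 +0.98744]
t = (0.2061, 0.0101, 0.5340) m
M0: Pc = R·M0+t = (+0.14399, +0.07479, +0.53875); u = 443.8·(+0.14399)/0.53875 + 306.7 = 425.3128, v = 835.8·(+0.07479)/0.53875 + 226.6 = 342.6201
M1: Pc = R·M1+t = (+0.26966, +0.07211, +0.52063); u = 443.8·(+0.26966)/0.52063 + 306.7 = 536.5670, v = 835.8·(+0.07211)/0.52063 + 226.6 = 342.3680
M2: Pc = R·M2+t = (+0.26821, -0.05459, +0.52925); u = 443.8·(+0.26821)/0.52925 + 306.7 = 531.6059, v = 835.8·(-0.05459)/0.52925 + 226.6 = 140.3985
M3: Pc = R·M3+t = (+0.14254, -0.05191, +0.54737); u = 443.8·(+0.14254)/0.54737 + 306.7 = 422.2682, v = 835.8·(-0.05191)/0.54737 + 226.6 = 147.3312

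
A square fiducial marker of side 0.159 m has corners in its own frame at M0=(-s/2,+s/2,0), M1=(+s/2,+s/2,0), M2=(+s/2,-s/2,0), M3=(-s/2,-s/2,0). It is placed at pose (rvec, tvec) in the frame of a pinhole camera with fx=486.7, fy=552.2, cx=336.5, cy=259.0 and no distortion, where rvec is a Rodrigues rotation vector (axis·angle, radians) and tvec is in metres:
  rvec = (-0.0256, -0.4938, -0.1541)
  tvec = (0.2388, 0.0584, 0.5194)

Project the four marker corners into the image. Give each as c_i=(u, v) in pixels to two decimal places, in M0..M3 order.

c0=(519.90, 428.49) c1=(615.65, 383.41) c2=(595.31, 227.85) c3=(495.96, 248.74)

Intrinsics K: fx=486.7, fy=552.2, cx=336.5, cy=259.0
Marker side s = 0.159 m; corners in marker frame (Z=0):
  M0 = (-0.0795, +0.0795, 0)
  M1 = (+0.0795, +0.0795, 0)
  M2 = (+0.0795, -0.0795, 0)
  M3 = (-0.0795, -0.0795, 0)
rvec = (-0.0256, -0.4938, -0.1541), |rvec| = θ = 0.51792 rad = 29.675°
Rodrigues: sinθ=0.49507, 1−cosθ=0.13115; R = I + sinθ·[k]× + (1−cosθ)·[k]×²:
    [+0.86917 +0.15348 -0.47009]
    [-0.14112 +0.98807 +0.06168]
    [+0.47395 +0.01273 +0.88046]
t = (0.2388, 0.0584, 0.5194) m
M0: Pc = R·M0+t = (+0.18190, +0.14817, +0.48273); u = 486.7·(+0.18190)/0.48273 + 336.5 = 519.8974, v = 552.2·(+0.14817)/0.48273 + 259.0 = 428.4928
M1: Pc = R·M1+t = (+0.32010, +0.12573, +0.55809); u = 486.7·(+0.32010)/0.55809 + 336.5 = 615.6537, v = 552.2·(+0.12573)/0.55809 + 259.0 = 383.4051
M2: Pc = R·M2+t = (+0.29570, -0.03137, +0.55607); u = 486.7·(+0.29570)/0.55607 + 336.5 = 595.3105, v = 552.2·(-0.03137)/0.55607 + 259.0 = 227.8474
M3: Pc = R·M3+t = (+0.15750, -0.00893, +0.48071); u = 486.7·(+0.15750)/0.48071 + 336.5 = 495.9619, v = 552.2·(-0.00893)/0.48071 + 259.0 = 248.7393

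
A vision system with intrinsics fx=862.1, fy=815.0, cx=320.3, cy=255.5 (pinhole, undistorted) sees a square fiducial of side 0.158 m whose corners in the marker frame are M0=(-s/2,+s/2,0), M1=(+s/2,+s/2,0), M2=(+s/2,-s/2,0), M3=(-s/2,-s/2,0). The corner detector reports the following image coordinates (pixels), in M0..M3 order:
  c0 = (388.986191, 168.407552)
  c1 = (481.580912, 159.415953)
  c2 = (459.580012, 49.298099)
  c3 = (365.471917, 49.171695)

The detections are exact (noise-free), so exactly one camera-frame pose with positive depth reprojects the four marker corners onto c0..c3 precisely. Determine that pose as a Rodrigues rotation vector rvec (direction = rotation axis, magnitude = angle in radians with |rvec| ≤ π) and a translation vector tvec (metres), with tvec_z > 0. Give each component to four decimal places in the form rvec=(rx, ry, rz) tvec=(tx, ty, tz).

Intrinsics K: fx=862.1, fy=815.0, cx=320.3, cy=255.5
Marker side s = 0.158 m; corners in marker frame (Z=0):
  M0 = (-0.0790, +0.0790, 0)
  M1 = (+0.0790, +0.0790, 0)
  M2 = (+0.0790, -0.0790, 0)
  M3 = (-0.0790, -0.0790, 0)
Detected image corners:
  c0 = (388.986191, 168.407552) px
  c1 = (481.580912, 159.415953) px
  c2 = (459.580012, 49.298099) px
  c3 = (365.471917, 49.171695) px
Planar DLT: solve 8×8 A·h = b for H (H[2,2]=1):
  H  [+803.83513 +135.41497 +425.73965]
  H  [+25.53993 +722.53807 +106.39527]
  H  [+0.50246 -0.01989 +1.00000]
B = K⁻¹H; ‖b₁‖=0.908024, ‖b₂‖=0.908024; λ = 2/(‖b₁‖+‖b₂‖) = 1.101292, sign → tz>0 ⇒ λ=+1.101292
r₁ = λ·B[:,0] = (+0.82127,-0.13896,+0.55336); r₂ = λ·B[:,1] = (+0.18112,+0.98322,-0.02190)
r₃ = r₁×r₂ = (-0.54103,+0.11821,+0.83266); SVD([r₁ r₂ r₃]) → R = UVᵀ:
  R  [+0.82127 +0.18112 -0.54103]
  R  [-0.13896 +0.98322 +0.11821]
  R  [+0.55336 -0.02190 +0.83266]
t = (+0.13469, -0.20148, +1.10129) m
tr R = 2.637143; θ = arccos((tr R − 1)/2) = 0.611877 rad = 35.058°
axis k = ((R−Rᵀ)₃₂, (R−Rᵀ)₁₃, (R−Rᵀ)₂₁) / (2 sinθ) = (-0.121965, -0.952624, -0.278626)
rvec = θ·k = (-0.074628, -0.582889, -0.170485)

rvec=(-0.0746, -0.5829, -0.1705) tvec=(0.1347, -0.2015, 1.1013)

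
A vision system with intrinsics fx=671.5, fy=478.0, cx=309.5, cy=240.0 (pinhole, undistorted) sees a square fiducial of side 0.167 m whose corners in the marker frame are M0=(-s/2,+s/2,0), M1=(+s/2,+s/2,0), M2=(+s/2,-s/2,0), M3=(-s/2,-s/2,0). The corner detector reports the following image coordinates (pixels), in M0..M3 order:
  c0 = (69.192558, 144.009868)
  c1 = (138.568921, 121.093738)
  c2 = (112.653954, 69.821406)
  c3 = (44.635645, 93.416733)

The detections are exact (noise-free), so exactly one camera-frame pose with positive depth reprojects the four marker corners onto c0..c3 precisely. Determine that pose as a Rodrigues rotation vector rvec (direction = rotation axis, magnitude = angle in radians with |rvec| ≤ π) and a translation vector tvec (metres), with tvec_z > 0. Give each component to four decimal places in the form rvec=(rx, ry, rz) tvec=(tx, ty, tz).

Intrinsics K: fx=671.5, fy=478.0, cx=309.5, cy=240.0
Marker side s = 0.167 m; corners in marker frame (Z=0):
  M0 = (-0.0835, +0.0835, 0)
  M1 = (+0.0835, +0.0835, 0)
  M2 = (+0.0835, -0.0835, 0)
  M3 = (-0.0835, -0.0835, 0)
Detected image corners:
  c0 = (69.192558, 144.009868) px
  c1 = (138.568921, 121.093738) px
  c2 = (112.653954, 69.821406) px
  c3 = (44.635645, 93.416733) px
Planar DLT: solve 8×8 A·h = b for H (H[2,2]=1):
  H  [+400.87050 +144.11551 +90.85355]
  H  [-151.54806 +296.80148 +107.03462]
  H  [-0.11467 -0.07625 +1.00000]
B = K⁻¹H; ‖b₁‖=0.709050, ‖b₂‖=0.709050; λ = 2/(‖b₁‖+‖b₂‖) = 1.410337, sign → tz>0 ⇒ λ=+1.410337
r₁ = λ·B[:,0] = (+0.91648,-0.36594,-0.16172); r₂ = λ·B[:,1] = (+0.35225,+0.92971,-0.10754)
r₃ = r₁×r₂ = (+0.18971,+0.04159,+0.98096); SVD([r₁ r₂ r₃]) → R = UVᵀ:
  R  [+0.91648 +0.35225 +0.18971]
  R  [-0.36594 +0.92971 +0.04159]
  R  [-0.16172 -0.10754 +0.98096]
t = (-0.45922, -0.39231, +1.41034) m
tr R = 2.827145; θ = arccos((tr R − 1)/2) = 0.418813 rad = 23.996°
axis k = ((R−Rᵀ)₃₂, (R−Rᵀ)₁₃, (R−Rᵀ)₂₁) / (2 sinθ) = (-0.183357, +0.432072, -0.883003)
rvec = θ·k = (-0.076792, +0.180957, -0.369813)

rvec=(-0.0768, 0.1810, -0.3698) tvec=(-0.4592, -0.3923, 1.4103)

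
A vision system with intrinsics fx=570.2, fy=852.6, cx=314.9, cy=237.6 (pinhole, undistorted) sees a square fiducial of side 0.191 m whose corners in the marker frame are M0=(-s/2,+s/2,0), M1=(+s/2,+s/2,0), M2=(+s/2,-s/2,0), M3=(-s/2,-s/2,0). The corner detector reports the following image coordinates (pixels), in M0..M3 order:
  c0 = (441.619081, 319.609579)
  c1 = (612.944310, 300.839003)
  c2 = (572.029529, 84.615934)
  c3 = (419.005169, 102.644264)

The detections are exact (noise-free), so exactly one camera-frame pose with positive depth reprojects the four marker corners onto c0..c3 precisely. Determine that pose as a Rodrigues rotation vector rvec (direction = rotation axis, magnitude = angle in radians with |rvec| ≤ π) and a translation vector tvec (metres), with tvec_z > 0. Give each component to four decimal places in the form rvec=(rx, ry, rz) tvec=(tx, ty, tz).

rvec=(-0.4057, 0.0365, -0.0701) tvec=(0.2318, -0.0331, 0.6766)

Intrinsics K: fx=570.2, fy=852.6, cx=314.9, cy=237.6
Marker side s = 0.191 m; corners in marker frame (Z=0):
  M0 = (-0.0955, +0.0955, 0)
  M1 = (+0.0955, +0.0955, 0)
  M2 = (+0.0955, -0.0955, 0)
  M3 = (-0.0955, -0.0955, 0)
Detected image corners:
  c0 = (441.619081, 319.609579) px
  c1 = (612.944310, 300.839003) px
  c2 = (572.029529, 84.615934) px
  c3 = (419.005169, 102.644264) px
Planar DLT: solve 8×8 A·h = b for H (H[2,2]=1):
  H  [+830.18646 -132.80734 +510.26719]
  H  [-102.62884 +1015.95886 +195.90884]
  H  [-0.03172 -0.58461 +1.00000]
B = K⁻¹H; ‖b₁‖=1.478030, ‖b₂‖=1.478030; λ = 2/(‖b₁‖+‖b₂‖) = 0.676576, sign → tz>0 ⇒ λ=+0.676576
r₁ = λ·B[:,0] = (+0.99692,-0.07546,-0.02146); r₂ = λ·B[:,1] = (+0.06085,+0.91643,-0.39553)
r₃ = r₁×r₂ = (+0.04951,+0.39301,+0.91820); SVD([r₁ r₂ r₃]) → R = UVᵀ:
  R  [+0.99692 +0.06085 +0.04951]
  R  [-0.07546 +0.91643 +0.39301]
  R  [-0.02146 -0.39553 +0.91820]
t = (+0.23181, -0.03308, +0.67658) m
tr R = 2.831554; θ = arccos((tr R − 1)/2) = 0.413358 rad = 23.684°
axis k = ((R−Rᵀ)₃₂, (R−Rᵀ)₁₃, (R−Rᵀ)₂₁) / (2 sinθ) = (-0.981532, +0.088346, -0.169676)
rvec = θ·k = (-0.405724, +0.036519, -0.070137)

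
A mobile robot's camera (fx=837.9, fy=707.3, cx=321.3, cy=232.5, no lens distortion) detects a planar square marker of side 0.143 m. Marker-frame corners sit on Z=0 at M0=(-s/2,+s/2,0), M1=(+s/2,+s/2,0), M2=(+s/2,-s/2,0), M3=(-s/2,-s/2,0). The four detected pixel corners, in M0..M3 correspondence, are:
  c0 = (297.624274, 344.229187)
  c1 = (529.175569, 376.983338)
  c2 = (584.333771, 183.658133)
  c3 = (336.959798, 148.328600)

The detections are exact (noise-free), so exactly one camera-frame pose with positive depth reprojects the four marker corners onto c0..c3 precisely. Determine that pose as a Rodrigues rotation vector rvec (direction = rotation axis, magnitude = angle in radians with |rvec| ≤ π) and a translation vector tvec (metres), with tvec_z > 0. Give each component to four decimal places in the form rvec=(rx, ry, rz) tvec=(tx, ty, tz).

Intrinsics K: fx=837.9, fy=707.3, cx=321.3, cy=232.5
Marker side s = 0.143 m; corners in marker frame (Z=0):
  M0 = (-0.0715, +0.0715, 0)
  M1 = (+0.0715, +0.0715, 0)
  M2 = (+0.0715, -0.0715, 0)
  M3 = (-0.0715, -0.0715, 0)
Detected image corners:
  c0 = (297.624274, 344.229187) px
  c1 = (529.175569, 376.983338) px
  c2 = (584.333771, 183.658133) px
  c3 = (336.959798, 148.328600) px
Planar DLT: solve 8×8 A·h = b for H (H[2,2]=1):
  H  [+1677.67643 -127.53130 +436.33606]
  H  [+240.73771 +1483.17288 +266.54394]
  H  [+0.01132 +0.46430 +1.00000]
B = K⁻¹H; ‖b₁‖=2.026091, ‖b₂‖=2.026091; λ = 2/(‖b₁‖+‖b₂‖) = 0.493561, sign → tz>0 ⇒ λ=+0.493561
r₁ = λ·B[:,0] = (+0.98608,+0.16615,+0.00559); r₂ = λ·B[:,1] = (-0.16300,+0.95964,+0.22916)
r₃ = r₁×r₂ = (+0.03271,-0.22688,+0.97337); SVD([r₁ r₂ r₃]) → R = UVᵀ:
  R  [+0.98608 -0.16300 +0.03271]
  R  [+0.16615 +0.95964 -0.22688]
  R  [+0.00559 +0.22916 +0.97337]
t = (+0.06776, +0.02376, +0.49356) m
tr R = 2.919101; θ = arccos((tr R − 1)/2) = 0.285395 rad = 16.352°
axis k = ((R−Rᵀ)₃₂, (R−Rᵀ)₁₃, (R−Rᵀ)₂₁) / (2 sinθ) = (+0.809922, +0.048168, +0.584556)
rvec = θ·k = (+0.231148, +0.013747, +0.166829)

rvec=(0.2311, 0.0137, 0.1668) tvec=(0.0678, 0.0238, 0.4936)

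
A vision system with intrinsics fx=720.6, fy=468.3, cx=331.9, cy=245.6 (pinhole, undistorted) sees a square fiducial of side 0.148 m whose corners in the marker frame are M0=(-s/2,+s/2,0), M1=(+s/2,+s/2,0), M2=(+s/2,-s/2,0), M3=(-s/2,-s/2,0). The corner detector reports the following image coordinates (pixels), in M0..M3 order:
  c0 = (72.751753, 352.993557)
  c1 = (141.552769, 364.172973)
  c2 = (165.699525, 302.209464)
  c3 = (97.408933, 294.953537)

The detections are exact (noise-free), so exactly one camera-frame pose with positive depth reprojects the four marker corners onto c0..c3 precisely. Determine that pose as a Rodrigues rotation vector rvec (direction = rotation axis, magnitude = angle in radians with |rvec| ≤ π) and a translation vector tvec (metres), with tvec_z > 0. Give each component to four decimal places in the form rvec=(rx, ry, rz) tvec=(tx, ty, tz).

rvec=(-0.2735, 0.4801, 0.1399) tvec=(-0.3404, 0.2023, 1.1495)

Intrinsics K: fx=720.6, fy=468.3, cx=331.9, cy=245.6
Marker side s = 0.148 m; corners in marker frame (Z=0):
  M0 = (-0.0740, +0.0740, 0)
  M1 = (+0.0740, +0.0740, 0)
  M2 = (+0.0740, -0.0740, 0)
  M3 = (-0.0740, -0.0740, 0)
Detected image corners:
  c0 = (72.751753, 352.993557) px
  c1 = (141.552769, 364.172973) px
  c2 = (165.699525, 302.209464) px
  c3 = (97.408933, 294.953537) px
Planar DLT: solve 8×8 A·h = b for H (H[2,2]=1):
  H  [+413.99846 -188.42363 +118.48711]
  H  [-73.15038 +340.33697 +328.00502]
  H  [-0.41158 -0.19684 +1.00000]
B = K⁻¹H; ‖b₁‖=0.869937, ‖b₂‖=0.869938; λ = 2/(‖b₁‖+‖b₂‖) = 1.149508, sign → tz>0 ⇒ λ=+1.149508
r₁ = λ·B[:,0] = (+0.87833,+0.06857,-0.47312); r₂ = λ·B[:,1] = (-0.19636,+0.95407,-0.22626)
r₃ = r₁×r₂ = (+0.43587,+0.29164,+0.85145); SVD([r₁ r₂ r₃]) → R = UVᵀ:
  R  [+0.87833 -0.19636 +0.43587]
  R  [+0.06857 +0.95407 +0.29164]
  R  [-0.47312 -0.22626 +0.85145]
t = (-0.34044, +0.20227, +1.14951) m
tr R = 2.683844; θ = arccos((tr R − 1)/2) = 0.569961 rad = 32.656°
axis k = ((R−Rᵀ)₃₂, (R−Rᵀ)₁₃, (R−Rᵀ)₂₁) / (2 sinθ) = (-0.479892, +0.842282, +0.245487)
rvec = θ·k = (-0.273520, +0.480068, +0.139918)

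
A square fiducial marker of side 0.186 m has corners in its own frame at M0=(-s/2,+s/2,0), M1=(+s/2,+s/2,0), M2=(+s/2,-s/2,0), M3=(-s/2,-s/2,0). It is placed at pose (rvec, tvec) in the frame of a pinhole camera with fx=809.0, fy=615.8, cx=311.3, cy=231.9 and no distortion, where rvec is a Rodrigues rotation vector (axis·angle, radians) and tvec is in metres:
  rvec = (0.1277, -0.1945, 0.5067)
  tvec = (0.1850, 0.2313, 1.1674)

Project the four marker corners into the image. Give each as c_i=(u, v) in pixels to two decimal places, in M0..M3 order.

c0=(353.01, 375.08) c1=(459.52, 415.21) c2=(524.05, 333.22) c3=(418.55, 289.72)

Intrinsics K: fx=809.0, fy=615.8, cx=311.3, cy=231.9
Marker side s = 0.186 m; corners in marker frame (Z=0):
  M0 = (-0.0930, +0.0930, 0)
  M1 = (+0.0930, +0.0930, 0)
  M2 = (+0.0930, -0.0930, 0)
  M3 = (-0.0930, -0.0930, 0)
rvec = (0.1277, -0.1945, 0.5067), |rvec| = θ = 0.55757 rad = 31.946°
Rodrigues: sinθ=0.52912, 1−cosθ=0.15146; R = I + sinθ·[k]× + (1−cosθ)·[k]×²:
    [+0.85649 -0.49295 -0.15305]
    [+0.46875 +0.86697 -0.16920]
    [+0.21610 +0.07317 +0.97363]
t = (0.1850, 0.2313, 1.1674) m
M0: Pc = R·M0+t = (+0.05950, +0.26833, +1.15411); u = 809.0·(+0.05950)/1.15411 + 311.3 = 353.0094, v = 615.8·(+0.26833)/1.15411 + 231.9 = 375.0761
M1: Pc = R·M1+t = (+0.21881, +0.35552, +1.19430); u = 809.0·(+0.21881)/1.19430 + 311.3 = 459.5175, v = 615.8·(+0.35552)/1.19430 + 231.9 = 415.2126
M2: Pc = R·M2+t = (+0.31050, +0.19427, +1.18069); u = 809.0·(+0.31050)/1.18069 + 311.3 = 524.0505, v = 615.8·(+0.19427)/1.18069 + 231.9 = 333.2206
M3: Pc = R·M3+t = (+0.15119, +0.10708, +1.14050); u = 809.0·(+0.15119)/1.14050 + 311.3 = 418.5458, v = 615.8·(+0.10708)/1.14050 + 231.9 = 289.7154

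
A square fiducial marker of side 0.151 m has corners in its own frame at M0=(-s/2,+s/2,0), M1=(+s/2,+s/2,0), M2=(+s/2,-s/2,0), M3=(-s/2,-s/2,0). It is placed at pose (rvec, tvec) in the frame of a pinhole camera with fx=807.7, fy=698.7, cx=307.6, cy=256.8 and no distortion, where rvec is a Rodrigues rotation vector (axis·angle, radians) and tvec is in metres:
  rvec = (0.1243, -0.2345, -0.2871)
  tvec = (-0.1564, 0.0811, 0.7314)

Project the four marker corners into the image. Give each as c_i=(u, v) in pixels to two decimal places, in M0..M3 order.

c0=(77.96, 425.12) c1=(237.38, 377.15) c2=(191.15, 244.49) c3=(24.35, 288.03)

Intrinsics K: fx=807.7, fy=698.7, cx=307.6, cy=256.8
Marker side s = 0.151 m; corners in marker frame (Z=0):
  M0 = (-0.0755, +0.0755, 0)
  M1 = (+0.0755, +0.0755, 0)
  M2 = (+0.0755, -0.0755, 0)
  M3 = (-0.0755, -0.0755, 0)
rvec = (0.1243, -0.2345, -0.2871), |rvec| = θ = 0.39098 rad = 22.402°
Rodrigues: sinθ=0.38110, 1−cosθ=0.07546; R = I + sinθ·[k]× + (1−cosθ)·[k]×²:
    [+0.93216 +0.26545 -0.24619]
    [-0.29423 +0.95168 -0.08792]
    [+0.21095 +0.15439 +0.96523]
t = (-0.1564, 0.0811, 0.7314) m
M0: Pc = R·M0+t = (-0.20674, +0.17517, +0.72713); u = 807.7·(-0.20674)/0.72713 + 307.6 = 77.9557, v = 698.7·(+0.17517)/0.72713 + 256.8 = 425.1176
M1: Pc = R·M1+t = (-0.06598, +0.13074, +0.75898); u = 807.7·(-0.06598)/0.75898 + 307.6 = 237.3848, v = 698.7·(+0.13074)/0.75898 + 256.8 = 377.1535
M2: Pc = R·M2+t = (-0.10606, -0.01297, +0.73567); u = 807.7·(-0.10606)/0.73567 + 307.6 = 191.1520, v = 698.7·(-0.01297)/0.73567 + 256.8 = 244.4852
M3: Pc = R·M3+t = (-0.24682, +0.03146, +0.70382); u = 807.7·(-0.24682)/0.70382 + 307.6 = 24.3494, v = 698.7·(+0.03146)/0.70382 + 256.8 = 288.0337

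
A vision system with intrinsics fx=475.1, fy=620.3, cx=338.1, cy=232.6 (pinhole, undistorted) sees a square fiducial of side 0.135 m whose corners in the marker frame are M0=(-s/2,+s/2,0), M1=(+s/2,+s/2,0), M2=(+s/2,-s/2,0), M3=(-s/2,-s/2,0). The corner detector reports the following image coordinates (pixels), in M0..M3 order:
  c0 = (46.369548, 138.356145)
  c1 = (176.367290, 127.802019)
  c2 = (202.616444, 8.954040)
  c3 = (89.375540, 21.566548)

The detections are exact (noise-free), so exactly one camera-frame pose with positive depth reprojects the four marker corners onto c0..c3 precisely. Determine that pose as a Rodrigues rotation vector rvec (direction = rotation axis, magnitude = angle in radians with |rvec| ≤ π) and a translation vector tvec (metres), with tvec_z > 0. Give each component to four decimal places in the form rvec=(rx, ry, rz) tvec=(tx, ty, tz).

rvec=(-0.5745, 0.1262, -0.0043) tvec=(-0.2194, -0.1307, 0.4984)

Intrinsics K: fx=475.1, fy=620.3, cx=338.1, cy=232.6
Marker side s = 0.135 m; corners in marker frame (Z=0):
  M0 = (-0.0675, +0.0675, 0)
  M1 = (+0.0675, +0.0675, 0)
  M2 = (+0.0675, -0.0675, 0)
  M3 = (-0.0675, -0.0675, 0)
Detected image corners:
  c0 = (46.369548, 138.356145) px
  c1 = (176.367290, 127.802019) px
  c2 = (202.616444, 8.954040) px
  c3 = (89.375540, 21.566548) px
Planar DLT: solve 8×8 A·h = b for H (H[2,2]=1):
  H  [+865.90989 -397.48408 +128.98340]
  H  [-103.89362 +791.92095 +69.93619]
  H  [-0.23637 -1.08790 +1.00000]
B = K⁻¹H; ‖b₁‖=2.006328, ‖b₂‖=2.006328; λ = 2/(‖b₁‖+‖b₂‖) = 0.498423, sign → tz>0 ⇒ λ=+0.498423
r₁ = λ·B[:,0] = (+0.99226,-0.03930,-0.11781); r₂ = λ·B[:,1] = (-0.03112,+0.83965,-0.54223)
r₃ = r₁×r₂ = (+0.12023,+0.54170,+0.83193); SVD([r₁ r₂ r₃]) → R = UVᵀ:
  R  [+0.99226 -0.03112 +0.12023]
  R  [-0.03930 +0.83965 +0.54170]
  R  [-0.11781 -0.54223 +0.83193]
t = (-0.21938, -0.13070, +0.49842) m
tr R = 2.663835; θ = arccos((tr R − 1)/2) = 0.588242 rad = 33.704°
axis k = ((R−Rᵀ)₃₂, (R−Rᵀ)₁₃, (R−Rᵀ)₂₁) / (2 sinθ) = (-0.976698, +0.214494, -0.007372)
rvec = θ·k = (-0.574534, +0.126174, -0.004337)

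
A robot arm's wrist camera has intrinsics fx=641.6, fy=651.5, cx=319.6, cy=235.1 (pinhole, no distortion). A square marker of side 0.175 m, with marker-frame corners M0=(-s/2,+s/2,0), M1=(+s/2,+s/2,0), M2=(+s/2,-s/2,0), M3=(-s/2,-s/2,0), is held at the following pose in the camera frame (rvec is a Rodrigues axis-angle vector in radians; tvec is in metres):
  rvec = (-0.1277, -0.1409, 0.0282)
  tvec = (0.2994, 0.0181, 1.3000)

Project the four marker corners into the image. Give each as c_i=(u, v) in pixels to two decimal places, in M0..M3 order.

Intrinsics K: fx=641.6, fy=651.5, cx=319.6, cy=235.1
Marker side s = 0.175 m; corners in marker frame (Z=0):
  M0 = (-0.0875, +0.0875, 0)
  M1 = (+0.0875, +0.0875, 0)
  M2 = (+0.0875, -0.0875, 0)
  M3 = (-0.0875, -0.0875, 0)
rvec = (-0.1277, -0.1409, 0.0282), |rvec| = θ = 0.19224 rad = 11.014°
Rodrigues: sinθ=0.19106, 1−cosθ=0.01842; R = I + sinθ·[k]× + (1−cosθ)·[k]×²:
    [+0.98971 -0.01906 -0.14183]
    [+0.03700 +0.99148 +0.12493]
    [+0.13824 -0.12890 +0.98198]
t = (0.2994, 0.0181, 1.3000) m
M0: Pc = R·M0+t = (+0.21113, +0.10162, +1.27663); u = 641.6·(+0.21113)/1.27663 + 319.6 = 425.7101, v = 651.5·(+0.10162)/1.27663 + 235.1 = 286.9582
M1: Pc = R·M1+t = (+0.38433, +0.10809, +1.30082); u = 641.6·(+0.38433)/1.30082 + 319.6 = 509.1633, v = 651.5·(+0.10809)/1.30082 + 235.1 = 289.2363
M2: Pc = R·M2+t = (+0.38767, -0.06542, +1.32337); u = 641.6·(+0.38767)/1.32337 + 319.6 = 507.5492, v = 651.5·(-0.06542)/1.32337 + 235.1 = 202.8951
M3: Pc = R·M3+t = (+0.21447, -0.07189, +1.29918); u = 641.6·(+0.21447)/1.29918 + 319.6 = 425.5149, v = 651.5·(-0.07189)/1.29918 + 235.1 = 199.0488

c0=(425.71, 286.96) c1=(509.16, 289.24) c2=(507.55, 202.90) c3=(425.51, 199.05)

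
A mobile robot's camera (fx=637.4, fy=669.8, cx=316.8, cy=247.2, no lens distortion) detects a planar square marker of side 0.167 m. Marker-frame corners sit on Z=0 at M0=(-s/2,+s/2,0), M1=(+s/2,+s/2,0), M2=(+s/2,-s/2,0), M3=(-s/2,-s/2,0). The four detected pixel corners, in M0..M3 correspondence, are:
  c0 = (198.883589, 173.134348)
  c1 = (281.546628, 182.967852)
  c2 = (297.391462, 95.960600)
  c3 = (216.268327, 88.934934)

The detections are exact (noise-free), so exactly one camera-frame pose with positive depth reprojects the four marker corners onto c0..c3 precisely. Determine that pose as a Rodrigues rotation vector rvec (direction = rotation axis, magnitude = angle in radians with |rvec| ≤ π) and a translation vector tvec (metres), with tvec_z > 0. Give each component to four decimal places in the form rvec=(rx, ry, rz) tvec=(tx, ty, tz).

Intrinsics K: fx=637.4, fy=669.8, cx=316.8, cy=247.2
Marker side s = 0.167 m; corners in marker frame (Z=0):
  M0 = (-0.0835, +0.0835, 0)
  M1 = (+0.0835, +0.0835, 0)
  M2 = (+0.0835, -0.0835, 0)
  M3 = (-0.0835, -0.0835, 0)
Detected image corners:
  c0 = (198.883589, 173.134348) px
  c1 = (281.546628, 182.967852) px
  c2 = (297.391462, 95.960600) px
  c3 = (216.268327, 88.934934) px
Planar DLT: solve 8×8 A·h = b for H (H[2,2]=1):
  H  [+445.16547 -136.70394 +248.00496]
  H  [+25.79779 +492.25284 +134.65133]
  H  [-0.18169 -0.14946 +1.00000]
B = K⁻¹H; ‖b₁‖=0.816227, ‖b₂‖=0.816227; λ = 2/(‖b₁‖+‖b₂‖) = 1.225150, sign → tz>0 ⇒ λ=+1.225150
r₁ = λ·B[:,0] = (+0.96629,+0.12934,-0.22260); r₂ = λ·B[:,1] = (-0.17175,+0.96797,-0.18311)
r₃ = r₁×r₂ = (+0.19179,+0.21517,+0.95756); SVD([r₁ r₂ r₃]) → R = UVᵀ:
  R  [+0.96629 -0.17175 +0.19179]
  R  [+0.12934 +0.96797 +0.21517]
  R  [-0.22260 -0.18311 +0.95756]
t = (-0.13223, -0.20587, +1.22515) m
tr R = 2.891824; θ = arccos((tr R − 1)/2) = 0.330402 rad = 18.931°
axis k = ((R−Rᵀ)₃₂, (R−Rᵀ)₁₃, (R−Rᵀ)₂₁) / (2 sinθ) = (-0.613830, +0.638654, +0.464040)
rvec = θ·k = (-0.202811, +0.211013, +0.153320)

rvec=(-0.2028, 0.2110, 0.1533) tvec=(-0.1322, -0.2059, 1.2251)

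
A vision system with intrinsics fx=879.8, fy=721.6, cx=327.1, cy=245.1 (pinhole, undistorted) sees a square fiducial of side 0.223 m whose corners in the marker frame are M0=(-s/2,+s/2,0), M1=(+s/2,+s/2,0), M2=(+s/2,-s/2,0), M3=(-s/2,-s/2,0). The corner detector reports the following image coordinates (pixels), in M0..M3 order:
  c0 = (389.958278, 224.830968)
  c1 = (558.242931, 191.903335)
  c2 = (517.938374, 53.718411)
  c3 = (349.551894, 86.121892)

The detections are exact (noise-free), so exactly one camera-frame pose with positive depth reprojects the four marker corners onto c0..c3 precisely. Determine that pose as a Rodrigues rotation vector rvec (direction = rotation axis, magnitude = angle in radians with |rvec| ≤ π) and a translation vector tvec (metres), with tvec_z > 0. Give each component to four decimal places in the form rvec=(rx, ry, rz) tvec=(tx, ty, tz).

rvec=(-0.0037, -0.0186, -0.2344) tvec=(0.1631, -0.1660, 1.1303)

Intrinsics K: fx=879.8, fy=721.6, cx=327.1, cy=245.1
Marker side s = 0.223 m; corners in marker frame (Z=0):
  M0 = (-0.1115, +0.1115, 0)
  M1 = (+0.1115, +0.1115, 0)
  M2 = (+0.1115, -0.1115, 0)
  M3 = (-0.1115, -0.1115, 0)
Detected image corners:
  c0 = (389.958278, 224.830968) px
  c1 = (558.242931, 191.903335) px
  c2 = (517.938374, 53.718411) px
  c3 = (349.551894, 86.121892) px
Planar DLT: solve 8×8 A·h = b for H (H[2,2]=1):
  H  [+762.43683 +180.38263 +454.07646]
  H  [-144.16204 +620.65761 +139.10337]
  H  [+0.01667 -0.00128 +1.00000]
B = K⁻¹H; ‖b₁‖=0.884748, ‖b₂‖=0.884748; λ = 2/(‖b₁‖+‖b₂‖) = 1.130265, sign → tz>0 ⇒ λ=+1.130265
r₁ = λ·B[:,0] = (+0.97248,-0.23221,+0.01885); r₂ = λ·B[:,1] = (+0.23227,+0.97265,-0.00145)
r₃ = r₁×r₂ = (-0.01799,+0.00579,+0.99982); SVD([r₁ r₂ r₃]) → R = UVᵀ:
  R  [+0.97248 +0.23227 -0.01799]
  R  [-0.23221 +0.97265 +0.00579]
  R  [+0.01885 -0.00145 +0.99982]
t = (+0.16312, -0.16603, +1.13027) m
tr R = 2.944954; θ = arccos((tr R − 1)/2) = 0.235160 rad = 13.474°
axis k = ((R−Rᵀ)₃₂, (R−Rᵀ)₁₃, (R−Rᵀ)₂₁) / (2 sinθ) = (-0.015540, -0.079056, -0.996749)
rvec = θ·k = (-0.003654, -0.018591, -0.234395)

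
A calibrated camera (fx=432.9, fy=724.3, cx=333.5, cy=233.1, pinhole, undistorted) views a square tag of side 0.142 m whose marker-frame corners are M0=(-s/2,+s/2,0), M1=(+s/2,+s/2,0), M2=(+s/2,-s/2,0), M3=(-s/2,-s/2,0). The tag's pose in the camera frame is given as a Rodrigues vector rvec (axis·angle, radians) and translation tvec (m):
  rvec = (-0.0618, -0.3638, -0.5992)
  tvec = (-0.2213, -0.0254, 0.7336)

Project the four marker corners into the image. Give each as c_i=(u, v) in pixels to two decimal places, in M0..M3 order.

c0=(190.20, 305.93) c1=(261.26, 228.24) c2=(214.89, 115.72) c3=(139.86, 186.17)

Intrinsics K: fx=432.9, fy=724.3, cx=333.5, cy=233.1
Marker side s = 0.142 m; corners in marker frame (Z=0):
  M0 = (-0.0710, +0.0710, 0)
  M1 = (+0.0710, +0.0710, 0)
  M2 = (+0.0710, -0.0710, 0)
  M3 = (-0.0710, -0.0710, 0)
rvec = (-0.0618, -0.3638, -0.5992), |rvec| = θ = 0.70371 rad = 40.320°
Rodrigues: sinθ=0.64705, 1−cosθ=0.23755; R = I + sinθ·[k]× + (1−cosθ)·[k]×²:
    [+0.76428 +0.56174 -0.31674]
    [-0.54017 +0.82593 +0.16139]
    [+0.35227 +0.04775 +0.93468]
t = (-0.2213, -0.0254, 0.7336) m
M0: Pc = R·M0+t = (-0.23568, +0.07159, +0.71198); u = 432.9·(-0.23568)/0.71198 + 333.5 = 190.2008, v = 724.3·(+0.07159)/0.71198 + 233.1 = 305.9324
M1: Pc = R·M1+t = (-0.12715, -0.00511, +0.76200); u = 432.9·(-0.12715)/0.76200 + 333.5 = 261.2634, v = 724.3·(-0.00511)/0.76200 + 233.1 = 228.2422
M2: Pc = R·M2+t = (-0.20692, -0.12239, +0.75522); u = 432.9·(-0.20692)/0.75522 + 333.5 = 214.8916, v = 724.3·(-0.12239)/0.75522 + 233.1 = 115.7178
M3: Pc = R·M3+t = (-0.31545, -0.04569, +0.70520); u = 432.9·(-0.31545)/0.70520 + 333.5 = 139.8565, v = 724.3·(-0.04569)/0.70520 + 233.1 = 186.1732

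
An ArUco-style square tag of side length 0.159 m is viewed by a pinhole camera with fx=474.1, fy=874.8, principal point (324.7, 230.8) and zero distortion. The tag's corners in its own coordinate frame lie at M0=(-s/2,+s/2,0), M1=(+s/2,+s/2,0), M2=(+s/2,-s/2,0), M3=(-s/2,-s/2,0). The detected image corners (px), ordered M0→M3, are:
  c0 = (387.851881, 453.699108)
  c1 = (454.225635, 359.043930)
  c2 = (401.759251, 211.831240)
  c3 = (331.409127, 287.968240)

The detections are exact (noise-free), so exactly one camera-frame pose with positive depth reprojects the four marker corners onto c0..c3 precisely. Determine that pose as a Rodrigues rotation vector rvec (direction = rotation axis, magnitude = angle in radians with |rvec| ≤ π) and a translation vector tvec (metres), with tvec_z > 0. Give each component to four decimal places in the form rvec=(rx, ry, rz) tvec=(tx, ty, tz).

Intrinsics K: fx=474.1, fy=874.8, cx=324.7, cy=230.8
Marker side s = 0.159 m; corners in marker frame (Z=0):
  M0 = (-0.0795, +0.0795, 0)
  M1 = (+0.0795, +0.0795, 0)
  M2 = (+0.0795, -0.0795, 0)
  M3 = (-0.0795, -0.0795, 0)
Detected image corners:
  c0 = (387.851881, 453.699108) px
  c1 = (454.225635, 359.043930) px
  c2 = (401.759251, 211.831240) px
  c3 = (331.409127, 287.968240) px
Planar DLT: solve 8×8 A·h = b for H (H[2,2]=1):
  H  [+689.21512 +279.49807 +395.25679]
  H  [-320.45257 +929.11846 +324.91781]
  H  [+0.65795 -0.15827 +1.00000]
B = K⁻¹H; ‖b₁‖=1.315539, ‖b₂‖=1.315539; λ = 2/(‖b₁‖+‖b₂‖) = 0.760145, sign → tz>0 ⇒ λ=+0.760145
r₁ = λ·B[:,0] = (+0.76252,-0.41040,+0.50014); r₂ = λ·B[:,1] = (+0.53053,+0.83909,-0.12031)
r₃ = r₁×r₂ = (-0.37028,+0.35708,+0.85755); SVD([r₁ r₂ r₃]) → R = UVᵀ:
  R  [+0.76252 +0.53053 -0.37028]
  R  [-0.41040 +0.83909 +0.35708]
  R  [+0.50014 -0.12031 +0.85755]
t = (+0.11313, +0.08178, +0.76014) m
tr R = 2.459149; θ = arccos((tr R − 1)/2) = 0.753097 rad = 43.149°
axis k = ((R−Rᵀ)₃₂, (R−Rᵀ)₁₃, (R−Rᵀ)₂₁) / (2 sinθ) = (-0.349016, -0.636364, -0.687916)
rvec = θ·k = (-0.262843, -0.479244, -0.518067)

rvec=(-0.2628, -0.4792, -0.5181) tvec=(0.1131, 0.0818, 0.7601)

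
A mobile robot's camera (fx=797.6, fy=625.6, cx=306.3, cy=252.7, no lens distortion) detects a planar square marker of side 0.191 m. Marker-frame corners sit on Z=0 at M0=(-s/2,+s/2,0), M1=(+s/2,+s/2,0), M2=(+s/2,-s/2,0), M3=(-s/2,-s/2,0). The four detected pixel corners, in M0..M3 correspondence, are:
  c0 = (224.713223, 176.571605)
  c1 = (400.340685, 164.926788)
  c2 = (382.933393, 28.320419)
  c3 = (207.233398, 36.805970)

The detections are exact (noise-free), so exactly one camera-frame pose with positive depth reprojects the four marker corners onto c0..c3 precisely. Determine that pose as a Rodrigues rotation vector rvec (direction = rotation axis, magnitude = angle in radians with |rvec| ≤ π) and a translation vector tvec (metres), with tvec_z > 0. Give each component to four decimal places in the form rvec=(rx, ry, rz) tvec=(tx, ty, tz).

rvec=(-0.0133, -0.1019, -0.0980) tvec=(-0.0016, -0.2075, 0.8589)

Intrinsics K: fx=797.6, fy=625.6, cx=306.3, cy=252.7
Marker side s = 0.191 m; corners in marker frame (Z=0):
  M0 = (-0.0955, +0.0955, 0)
  M1 = (+0.0955, +0.0955, 0)
  M2 = (+0.0955, -0.0955, 0)
  M3 = (-0.0955, -0.0955, 0)
Detected image corners:
  c0 = (224.713223, 176.571605) px
  c1 = (400.340685, 164.926788) px
  c2 = (382.933393, 28.320419) px
  c3 = (207.233398, 36.805970) px
Planar DLT: solve 8×8 A·h = b for H (H[2,2]=1):
  H  [+955.85695 +88.39228 +304.79526]
  H  [-40.59306 +722.41150 +101.53530]
  H  [+0.11900 -0.00965 +1.00000]
B = K⁻¹H; ‖b₁‖=1.164336, ‖b₂‖=1.164336; λ = 2/(‖b₁‖+‖b₂‖) = 0.858858, sign → tz>0 ⇒ λ=+0.858858
r₁ = λ·B[:,0] = (+0.99002,-0.09701,+0.10220); r₂ = λ·B[:,1] = (+0.09837,+0.99512,-0.00829)
r₃ = r₁×r₂ = (-0.10090,+0.01826,+0.99473); SVD([r₁ r₂ r₃]) → R = UVᵀ:
  R  [+0.99002 +0.09837 -0.10090]
  R  [-0.09701 +0.99512 +0.01826]
  R  [+0.10220 -0.00829 +0.99473]
t = (-0.00162, -0.20753, +0.85886) m
tr R = 2.979867; θ = arccos((tr R − 1)/2) = 0.142009 rad = 8.136°
axis k = ((R−Rᵀ)₃₂, (R−Rᵀ)₁₃, (R−Rᵀ)₂₁) / (2 sinθ) = (-0.093809, -0.717495, -0.690218)
rvec = θ·k = (-0.013322, -0.101890, -0.098017)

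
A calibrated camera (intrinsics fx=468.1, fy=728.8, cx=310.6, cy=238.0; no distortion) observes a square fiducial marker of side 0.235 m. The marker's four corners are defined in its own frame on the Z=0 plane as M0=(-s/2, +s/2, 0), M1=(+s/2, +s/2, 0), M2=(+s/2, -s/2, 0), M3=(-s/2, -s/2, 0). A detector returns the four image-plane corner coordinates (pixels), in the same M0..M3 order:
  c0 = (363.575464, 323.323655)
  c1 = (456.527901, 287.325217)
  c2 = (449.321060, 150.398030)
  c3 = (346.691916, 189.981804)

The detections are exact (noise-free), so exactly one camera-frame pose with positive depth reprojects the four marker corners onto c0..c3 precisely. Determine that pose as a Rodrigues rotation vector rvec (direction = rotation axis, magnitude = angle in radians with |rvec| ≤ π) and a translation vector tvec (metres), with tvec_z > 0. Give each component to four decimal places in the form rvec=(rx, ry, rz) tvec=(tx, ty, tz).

rvec=(0.4747, -0.0631, -0.2372) tvec=(0.2190, 0.0046, 1.0933)

Intrinsics K: fx=468.1, fy=728.8, cx=310.6, cy=238.0
Marker side s = 0.235 m; corners in marker frame (Z=0):
  M0 = (-0.1175, +0.1175, 0)
  M1 = (+0.1175, +0.1175, 0)
  M2 = (+0.1175, -0.1175, 0)
  M3 = (-0.1175, -0.1175, 0)
Detected image corners:
  c0 = (363.575464, 323.323655) px
  c1 = (456.527901, 287.325217) px
  c2 = (449.321060, 150.398030) px
  c3 = (346.691916, 189.981804) px
Planar DLT: solve 8×8 A·h = b for H (H[2,2]=1):
  H  [+417.01043 +221.13863 +404.35362]
  H  [-159.32018 +675.02137 +241.08516]
  H  [+0.00469 +0.42050 +1.00000]
B = K⁻¹H; ‖b₁‖=0.914642, ‖b₂‖=0.914642; λ = 2/(‖b₁‖+‖b₂‖) = 1.093324, sign → tz>0 ⇒ λ=+1.093324
r₁ = λ·B[:,0] = (+0.97059,-0.24068,+0.00513); r₂ = λ·B[:,1] = (+0.21145,+0.86251,+0.45974)
r₃ = r₁×r₂ = (-0.11508,-0.44514,+0.88804); SVD([r₁ r₂ r₃]) → R = UVᵀ:
  R  [+0.97059 +0.21145 -0.11508]
  R  [-0.24068 +0.86251 -0.44514]
  R  [+0.00513 +0.45974 +0.88804]
t = (+0.21898, +0.00463, +1.09332) m
tr R = 2.721140; θ = arccos((tr R − 1)/2) = 0.534409 rad = 30.619°
axis k = ((R−Rᵀ)₃₂, (R−Rᵀ)₁₃, (R−Rᵀ)₂₁) / (2 sinθ) = (+0.888297, -0.118009, -0.443850)
rvec = θ·k = (+0.474714, -0.063065, -0.237198)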